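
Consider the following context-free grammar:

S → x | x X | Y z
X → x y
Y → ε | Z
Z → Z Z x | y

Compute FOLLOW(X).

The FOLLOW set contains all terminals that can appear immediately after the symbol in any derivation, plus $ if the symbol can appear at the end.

We compute FOLLOW(X) using the standard algorithm.
FOLLOW(S) starts with {$}.
FIRST(S) = {x, y, z}
FIRST(X) = {x}
FIRST(Y) = {y, ε}
FIRST(Z) = {y}
FOLLOW(S) = {$}
FOLLOW(X) = {$}
FOLLOW(Y) = {z}
FOLLOW(Z) = {x, y, z}
Therefore, FOLLOW(X) = {$}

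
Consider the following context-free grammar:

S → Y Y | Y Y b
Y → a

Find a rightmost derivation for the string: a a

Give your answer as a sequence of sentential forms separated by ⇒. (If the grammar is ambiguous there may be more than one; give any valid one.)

S ⇒ Y Y ⇒ Y a ⇒ a a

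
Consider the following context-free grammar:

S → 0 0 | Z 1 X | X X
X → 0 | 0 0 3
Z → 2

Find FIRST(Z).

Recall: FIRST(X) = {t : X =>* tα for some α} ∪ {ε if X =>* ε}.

We compute FIRST(Z) using the standard algorithm.
FIRST(S) = {0, 2}
FIRST(X) = {0}
FIRST(Z) = {2}
Therefore, FIRST(Z) = {2}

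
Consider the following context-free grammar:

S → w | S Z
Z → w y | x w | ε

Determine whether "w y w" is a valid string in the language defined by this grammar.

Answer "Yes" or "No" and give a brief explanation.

No - no valid derivation exists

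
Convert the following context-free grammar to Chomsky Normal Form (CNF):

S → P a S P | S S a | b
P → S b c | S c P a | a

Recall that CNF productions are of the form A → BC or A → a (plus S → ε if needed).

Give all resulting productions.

TA → a; S → b; TB → b; TC → c; P → a; S → P X0; X0 → TA X1; X1 → S P; S → S X2; X2 → S TA; P → S X3; X3 → TB TC; P → S X4; X4 → TC X5; X5 → P TA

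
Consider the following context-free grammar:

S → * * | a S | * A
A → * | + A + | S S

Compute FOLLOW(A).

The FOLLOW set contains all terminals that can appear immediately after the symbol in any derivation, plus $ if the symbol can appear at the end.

We compute FOLLOW(A) using the standard algorithm.
FOLLOW(S) starts with {$}.
FIRST(A) = {*, +, a}
FIRST(S) = {*, a}
FOLLOW(A) = {$, *, +, a}
FOLLOW(S) = {$, *, +, a}
Therefore, FOLLOW(A) = {$, *, +, a}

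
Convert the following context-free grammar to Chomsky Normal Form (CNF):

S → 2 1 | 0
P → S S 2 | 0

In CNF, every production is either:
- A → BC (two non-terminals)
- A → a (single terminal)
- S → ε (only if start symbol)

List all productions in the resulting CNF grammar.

T2 → 2; T1 → 1; S → 0; P → 0; S → T2 T1; P → S X0; X0 → S T2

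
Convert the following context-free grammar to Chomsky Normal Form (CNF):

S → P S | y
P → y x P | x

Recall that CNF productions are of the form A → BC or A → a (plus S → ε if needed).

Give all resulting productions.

S → y; TY → y; TX → x; P → x; S → P S; P → TY X0; X0 → TX P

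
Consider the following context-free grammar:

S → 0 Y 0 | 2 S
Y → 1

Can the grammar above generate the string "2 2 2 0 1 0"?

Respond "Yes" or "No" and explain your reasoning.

Yes - a valid derivation exists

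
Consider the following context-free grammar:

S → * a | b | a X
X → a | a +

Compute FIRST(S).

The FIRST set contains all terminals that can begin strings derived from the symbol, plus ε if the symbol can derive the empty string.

We compute FIRST(S) using the standard algorithm.
FIRST(S) = {*, a, b}
FIRST(X) = {a}
Therefore, FIRST(S) = {*, a, b}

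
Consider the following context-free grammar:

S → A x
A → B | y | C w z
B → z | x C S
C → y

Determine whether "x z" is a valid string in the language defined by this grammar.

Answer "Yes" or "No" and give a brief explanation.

No - no valid derivation exists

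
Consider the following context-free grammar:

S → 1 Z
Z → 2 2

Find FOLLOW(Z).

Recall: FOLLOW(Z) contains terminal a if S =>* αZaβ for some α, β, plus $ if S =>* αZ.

We compute FOLLOW(Z) using the standard algorithm.
FOLLOW(S) starts with {$}.
FIRST(S) = {1}
FIRST(Z) = {2}
FOLLOW(S) = {$}
FOLLOW(Z) = {$}
Therefore, FOLLOW(Z) = {$}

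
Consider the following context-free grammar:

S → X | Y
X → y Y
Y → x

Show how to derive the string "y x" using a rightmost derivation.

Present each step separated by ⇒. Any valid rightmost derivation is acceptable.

S ⇒ X ⇒ y Y ⇒ y x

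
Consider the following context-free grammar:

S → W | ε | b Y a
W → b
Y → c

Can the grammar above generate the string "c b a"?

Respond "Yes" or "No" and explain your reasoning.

No - no valid derivation exists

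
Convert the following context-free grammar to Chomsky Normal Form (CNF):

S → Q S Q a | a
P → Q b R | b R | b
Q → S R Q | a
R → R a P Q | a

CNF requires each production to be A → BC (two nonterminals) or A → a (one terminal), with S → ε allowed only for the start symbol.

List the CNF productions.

TA → a; S → a; TB → b; P → b; Q → a; R → a; S → Q X0; X0 → S X1; X1 → Q TA; P → Q X2; X2 → TB R; P → TB R; Q → S X3; X3 → R Q; R → R X4; X4 → TA X5; X5 → P Q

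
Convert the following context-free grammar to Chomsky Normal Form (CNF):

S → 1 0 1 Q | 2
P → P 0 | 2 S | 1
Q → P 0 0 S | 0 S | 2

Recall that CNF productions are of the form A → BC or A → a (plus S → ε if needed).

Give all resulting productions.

T1 → 1; T0 → 0; S → 2; T2 → 2; P → 1; Q → 2; S → T1 X0; X0 → T0 X1; X1 → T1 Q; P → P T0; P → T2 S; Q → P X2; X2 → T0 X3; X3 → T0 S; Q → T0 S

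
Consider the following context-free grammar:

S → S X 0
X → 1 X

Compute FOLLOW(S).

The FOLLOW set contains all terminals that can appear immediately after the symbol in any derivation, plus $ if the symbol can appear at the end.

We compute FOLLOW(S) using the standard algorithm.
FOLLOW(S) starts with {$}.
FIRST(S) = {}
FIRST(X) = {1}
FOLLOW(S) = {$, 1}
FOLLOW(X) = {0}
Therefore, FOLLOW(S) = {$, 1}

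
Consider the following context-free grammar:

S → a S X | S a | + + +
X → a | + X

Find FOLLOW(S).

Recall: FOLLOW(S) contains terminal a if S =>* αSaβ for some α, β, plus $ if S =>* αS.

We compute FOLLOW(S) using the standard algorithm.
FOLLOW(S) starts with {$}.
FIRST(S) = {+, a}
FIRST(X) = {+, a}
FOLLOW(S) = {$, +, a}
FOLLOW(X) = {$, +, a}
Therefore, FOLLOW(S) = {$, +, a}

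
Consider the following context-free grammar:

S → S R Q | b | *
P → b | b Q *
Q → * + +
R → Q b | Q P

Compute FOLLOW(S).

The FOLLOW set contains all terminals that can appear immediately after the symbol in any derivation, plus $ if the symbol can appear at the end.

We compute FOLLOW(S) using the standard algorithm.
FOLLOW(S) starts with {$}.
FIRST(P) = {b}
FIRST(Q) = {*}
FIRST(R) = {*}
FIRST(S) = {*, b}
FOLLOW(P) = {*}
FOLLOW(Q) = {$, *, b}
FOLLOW(R) = {*}
FOLLOW(S) = {$, *}
Therefore, FOLLOW(S) = {$, *}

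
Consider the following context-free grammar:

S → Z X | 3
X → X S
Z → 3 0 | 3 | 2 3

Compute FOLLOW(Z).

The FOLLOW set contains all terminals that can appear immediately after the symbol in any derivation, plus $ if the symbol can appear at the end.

We compute FOLLOW(Z) using the standard algorithm.
FOLLOW(S) starts with {$}.
FIRST(S) = {2, 3}
FIRST(X) = {}
FIRST(Z) = {2, 3}
FOLLOW(S) = {$, 2, 3}
FOLLOW(X) = {$, 2, 3}
FOLLOW(Z) = {}
Therefore, FOLLOW(Z) = {}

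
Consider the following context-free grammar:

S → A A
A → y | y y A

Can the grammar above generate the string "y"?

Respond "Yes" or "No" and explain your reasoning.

No - no valid derivation exists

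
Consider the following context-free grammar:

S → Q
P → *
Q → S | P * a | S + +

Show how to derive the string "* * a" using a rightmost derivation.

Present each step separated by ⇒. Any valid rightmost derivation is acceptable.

S ⇒ Q ⇒ P * a ⇒ * * a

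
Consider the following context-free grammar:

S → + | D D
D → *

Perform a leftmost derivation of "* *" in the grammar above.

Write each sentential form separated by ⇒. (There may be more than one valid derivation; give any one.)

S ⇒ D D ⇒ * D ⇒ * *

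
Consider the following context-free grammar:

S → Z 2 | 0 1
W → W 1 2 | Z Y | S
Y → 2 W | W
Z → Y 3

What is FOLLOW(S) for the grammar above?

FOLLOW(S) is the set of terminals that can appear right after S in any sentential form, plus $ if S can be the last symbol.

We compute FOLLOW(S) using the standard algorithm.
FOLLOW(S) starts with {$}.
FIRST(S) = {0, 2}
FIRST(W) = {0, 2}
FIRST(Y) = {0, 2}
FIRST(Z) = {0, 2}
FOLLOW(S) = {$, 1, 3}
FOLLOW(W) = {1, 3}
FOLLOW(Y) = {1, 3}
FOLLOW(Z) = {0, 2}
Therefore, FOLLOW(S) = {$, 1, 3}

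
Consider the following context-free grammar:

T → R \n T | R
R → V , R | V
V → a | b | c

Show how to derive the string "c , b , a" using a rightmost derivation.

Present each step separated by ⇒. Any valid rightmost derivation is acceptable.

T ⇒ R ⇒ V , R ⇒ V , V , R ⇒ V , V , V ⇒ V , V , a ⇒ V , b , a ⇒ c , b , a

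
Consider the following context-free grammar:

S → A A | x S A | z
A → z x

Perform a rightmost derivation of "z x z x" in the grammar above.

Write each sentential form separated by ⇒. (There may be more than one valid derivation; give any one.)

S ⇒ A A ⇒ A z x ⇒ z x z x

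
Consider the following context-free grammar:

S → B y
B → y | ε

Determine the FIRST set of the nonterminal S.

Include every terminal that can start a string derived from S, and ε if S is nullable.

We compute FIRST(S) using the standard algorithm.
FIRST(B) = {y, ε}
FIRST(S) = {y}
Therefore, FIRST(S) = {y}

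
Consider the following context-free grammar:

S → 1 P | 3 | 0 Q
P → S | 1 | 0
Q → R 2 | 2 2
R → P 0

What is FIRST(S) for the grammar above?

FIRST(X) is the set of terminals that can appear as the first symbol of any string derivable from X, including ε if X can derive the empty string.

We compute FIRST(S) using the standard algorithm.
FIRST(P) = {0, 1, 3}
FIRST(Q) = {0, 1, 2, 3}
FIRST(R) = {0, 1, 3}
FIRST(S) = {0, 1, 3}
Therefore, FIRST(S) = {0, 1, 3}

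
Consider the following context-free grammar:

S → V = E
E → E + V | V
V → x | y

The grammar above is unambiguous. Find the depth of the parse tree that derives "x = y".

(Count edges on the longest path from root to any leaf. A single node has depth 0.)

3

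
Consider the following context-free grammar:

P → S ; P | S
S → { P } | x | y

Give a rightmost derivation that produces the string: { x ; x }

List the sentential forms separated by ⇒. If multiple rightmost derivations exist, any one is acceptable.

P ⇒ S ⇒ { P } ⇒ { S ; P } ⇒ { S ; S } ⇒ { S ; x } ⇒ { x ; x }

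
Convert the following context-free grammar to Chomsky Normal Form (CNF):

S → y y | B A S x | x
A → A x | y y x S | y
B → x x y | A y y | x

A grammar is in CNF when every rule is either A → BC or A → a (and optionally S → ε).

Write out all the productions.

TY → y; TX → x; S → x; A → y; B → x; S → TY TY; S → B X0; X0 → A X1; X1 → S TX; A → A TX; A → TY X2; X2 → TY X3; X3 → TX S; B → TX X4; X4 → TX TY; B → A X5; X5 → TY TY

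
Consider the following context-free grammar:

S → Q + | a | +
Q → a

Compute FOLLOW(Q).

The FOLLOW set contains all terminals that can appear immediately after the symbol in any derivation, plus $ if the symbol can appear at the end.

We compute FOLLOW(Q) using the standard algorithm.
FOLLOW(S) starts with {$}.
FIRST(Q) = {a}
FIRST(S) = {+, a}
FOLLOW(Q) = {+}
FOLLOW(S) = {$}
Therefore, FOLLOW(Q) = {+}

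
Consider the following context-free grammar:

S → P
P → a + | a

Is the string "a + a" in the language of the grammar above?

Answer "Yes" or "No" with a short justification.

No - no valid derivation exists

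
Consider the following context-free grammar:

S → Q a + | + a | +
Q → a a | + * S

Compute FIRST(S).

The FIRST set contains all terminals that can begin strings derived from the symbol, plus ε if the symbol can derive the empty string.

We compute FIRST(S) using the standard algorithm.
FIRST(Q) = {+, a}
FIRST(S) = {+, a}
Therefore, FIRST(S) = {+, a}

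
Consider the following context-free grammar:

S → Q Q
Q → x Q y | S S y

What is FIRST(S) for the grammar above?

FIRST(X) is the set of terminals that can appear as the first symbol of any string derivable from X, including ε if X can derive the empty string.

We compute FIRST(S) using the standard algorithm.
FIRST(Q) = {x}
FIRST(S) = {x}
Therefore, FIRST(S) = {x}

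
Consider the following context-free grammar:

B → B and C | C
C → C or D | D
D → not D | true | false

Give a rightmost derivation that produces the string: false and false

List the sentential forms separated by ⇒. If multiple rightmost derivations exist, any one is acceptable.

B ⇒ B and C ⇒ B and D ⇒ B and false ⇒ C and false ⇒ D and false ⇒ false and false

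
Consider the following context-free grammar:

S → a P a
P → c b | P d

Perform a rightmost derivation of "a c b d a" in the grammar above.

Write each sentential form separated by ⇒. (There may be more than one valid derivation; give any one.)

S ⇒ a P a ⇒ a P d a ⇒ a c b d a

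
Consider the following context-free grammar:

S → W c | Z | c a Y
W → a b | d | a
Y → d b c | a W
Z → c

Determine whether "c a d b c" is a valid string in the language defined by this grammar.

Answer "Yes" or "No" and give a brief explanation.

Yes - a valid derivation exists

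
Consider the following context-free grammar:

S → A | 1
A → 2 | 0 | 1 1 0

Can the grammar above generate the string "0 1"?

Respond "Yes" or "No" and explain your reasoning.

No - no valid derivation exists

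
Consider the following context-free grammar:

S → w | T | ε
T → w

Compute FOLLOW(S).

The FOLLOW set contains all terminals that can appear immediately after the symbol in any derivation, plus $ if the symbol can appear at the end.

We compute FOLLOW(S) using the standard algorithm.
FOLLOW(S) starts with {$}.
FIRST(S) = {w, ε}
FIRST(T) = {w}
FOLLOW(S) = {$}
FOLLOW(T) = {$}
Therefore, FOLLOW(S) = {$}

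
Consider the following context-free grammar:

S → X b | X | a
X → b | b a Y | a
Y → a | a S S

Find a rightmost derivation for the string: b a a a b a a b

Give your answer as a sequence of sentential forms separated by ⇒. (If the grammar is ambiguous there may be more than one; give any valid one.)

S ⇒ X b ⇒ b a Y b ⇒ b a a S S b ⇒ b a a S X b ⇒ b a a S b a Y b ⇒ b a a S b a a b ⇒ b a a a b a a b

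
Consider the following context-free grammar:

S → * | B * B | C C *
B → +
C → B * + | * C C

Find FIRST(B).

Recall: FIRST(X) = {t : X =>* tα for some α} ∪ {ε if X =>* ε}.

We compute FIRST(B) using the standard algorithm.
FIRST(B) = {+}
FIRST(C) = {*, +}
FIRST(S) = {*, +}
Therefore, FIRST(B) = {+}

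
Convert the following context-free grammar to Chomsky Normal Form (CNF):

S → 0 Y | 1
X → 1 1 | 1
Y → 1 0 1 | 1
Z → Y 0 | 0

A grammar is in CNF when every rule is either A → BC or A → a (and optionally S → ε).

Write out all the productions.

T0 → 0; S → 1; T1 → 1; X → 1; Y → 1; Z → 0; S → T0 Y; X → T1 T1; Y → T1 X0; X0 → T0 T1; Z → Y T0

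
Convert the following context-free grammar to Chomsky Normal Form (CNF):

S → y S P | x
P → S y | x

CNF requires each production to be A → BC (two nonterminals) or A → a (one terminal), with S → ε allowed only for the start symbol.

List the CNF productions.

TY → y; S → x; P → x; S → TY X0; X0 → S P; P → S TY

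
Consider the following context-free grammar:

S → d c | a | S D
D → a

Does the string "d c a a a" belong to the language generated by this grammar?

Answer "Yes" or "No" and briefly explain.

Yes - a valid derivation exists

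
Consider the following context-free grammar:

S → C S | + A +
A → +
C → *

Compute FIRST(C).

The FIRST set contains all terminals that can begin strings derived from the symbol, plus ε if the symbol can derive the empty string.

We compute FIRST(C) using the standard algorithm.
FIRST(A) = {+}
FIRST(C) = {*}
FIRST(S) = {*, +}
Therefore, FIRST(C) = {*}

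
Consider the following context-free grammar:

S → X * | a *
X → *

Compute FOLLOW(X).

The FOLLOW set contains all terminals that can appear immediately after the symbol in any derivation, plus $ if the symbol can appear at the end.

We compute FOLLOW(X) using the standard algorithm.
FOLLOW(S) starts with {$}.
FIRST(S) = {*, a}
FIRST(X) = {*}
FOLLOW(S) = {$}
FOLLOW(X) = {*}
Therefore, FOLLOW(X) = {*}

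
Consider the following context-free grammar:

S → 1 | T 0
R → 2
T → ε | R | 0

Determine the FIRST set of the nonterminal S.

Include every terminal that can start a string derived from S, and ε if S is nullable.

We compute FIRST(S) using the standard algorithm.
FIRST(R) = {2}
FIRST(S) = {0, 1, 2}
FIRST(T) = {0, 2, ε}
Therefore, FIRST(S) = {0, 1, 2}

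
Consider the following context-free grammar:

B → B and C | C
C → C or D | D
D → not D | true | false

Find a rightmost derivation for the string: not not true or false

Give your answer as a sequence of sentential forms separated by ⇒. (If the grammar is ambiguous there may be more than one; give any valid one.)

B ⇒ C ⇒ C or D ⇒ C or false ⇒ D or false ⇒ not D or false ⇒ not not D or false ⇒ not not true or false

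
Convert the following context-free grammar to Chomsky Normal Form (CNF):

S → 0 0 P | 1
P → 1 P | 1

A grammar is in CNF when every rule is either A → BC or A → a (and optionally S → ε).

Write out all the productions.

T0 → 0; S → 1; T1 → 1; P → 1; S → T0 X0; X0 → T0 P; P → T1 P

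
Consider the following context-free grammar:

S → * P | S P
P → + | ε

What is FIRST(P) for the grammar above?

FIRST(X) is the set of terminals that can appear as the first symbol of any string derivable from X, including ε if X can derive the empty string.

We compute FIRST(P) using the standard algorithm.
FIRST(P) = {+, ε}
FIRST(S) = {*}
Therefore, FIRST(P) = {+, ε}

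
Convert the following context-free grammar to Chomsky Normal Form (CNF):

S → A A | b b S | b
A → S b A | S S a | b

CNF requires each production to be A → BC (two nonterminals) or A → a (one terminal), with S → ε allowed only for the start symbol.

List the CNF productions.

TB → b; S → b; TA → a; A → b; S → A A; S → TB X0; X0 → TB S; A → S X1; X1 → TB A; A → S X2; X2 → S TA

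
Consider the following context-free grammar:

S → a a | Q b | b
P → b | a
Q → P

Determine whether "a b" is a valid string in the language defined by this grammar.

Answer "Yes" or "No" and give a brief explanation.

Yes - a valid derivation exists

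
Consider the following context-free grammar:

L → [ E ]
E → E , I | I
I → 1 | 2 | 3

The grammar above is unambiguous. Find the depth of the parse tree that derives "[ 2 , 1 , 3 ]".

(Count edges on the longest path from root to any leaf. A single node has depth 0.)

5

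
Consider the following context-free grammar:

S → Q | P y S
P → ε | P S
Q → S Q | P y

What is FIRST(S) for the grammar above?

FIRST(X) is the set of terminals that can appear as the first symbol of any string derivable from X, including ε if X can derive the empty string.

We compute FIRST(S) using the standard algorithm.
FIRST(P) = {y, ε}
FIRST(Q) = {y}
FIRST(S) = {y}
Therefore, FIRST(S) = {y}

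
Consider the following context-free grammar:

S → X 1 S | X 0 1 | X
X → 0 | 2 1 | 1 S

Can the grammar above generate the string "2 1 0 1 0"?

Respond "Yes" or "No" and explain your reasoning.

No - no valid derivation exists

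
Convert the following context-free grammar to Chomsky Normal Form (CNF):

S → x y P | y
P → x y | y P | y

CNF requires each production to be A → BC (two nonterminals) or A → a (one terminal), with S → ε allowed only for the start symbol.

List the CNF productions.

TX → x; TY → y; S → y; P → y; S → TX X0; X0 → TY P; P → TX TY; P → TY P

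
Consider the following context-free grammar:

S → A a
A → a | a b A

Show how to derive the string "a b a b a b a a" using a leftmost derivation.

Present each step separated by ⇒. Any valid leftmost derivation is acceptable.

S ⇒ A a ⇒ a b A a ⇒ a b a b A a ⇒ a b a b a b A a ⇒ a b a b a b a a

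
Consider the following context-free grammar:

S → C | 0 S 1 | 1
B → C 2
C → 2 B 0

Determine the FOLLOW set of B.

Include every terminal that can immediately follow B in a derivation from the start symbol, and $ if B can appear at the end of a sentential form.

We compute FOLLOW(B) using the standard algorithm.
FOLLOW(S) starts with {$}.
FIRST(B) = {2}
FIRST(C) = {2}
FIRST(S) = {0, 1, 2}
FOLLOW(B) = {0}
FOLLOW(C) = {$, 1, 2}
FOLLOW(S) = {$, 1}
Therefore, FOLLOW(B) = {0}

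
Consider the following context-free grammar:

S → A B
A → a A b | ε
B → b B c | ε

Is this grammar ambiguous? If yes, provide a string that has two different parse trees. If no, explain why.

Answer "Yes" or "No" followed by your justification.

No - the grammar is unambiguous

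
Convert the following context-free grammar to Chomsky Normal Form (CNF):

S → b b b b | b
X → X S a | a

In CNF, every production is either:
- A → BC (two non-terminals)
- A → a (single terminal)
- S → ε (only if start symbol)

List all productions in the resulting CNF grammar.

TB → b; S → b; TA → a; X → a; S → TB X0; X0 → TB X1; X1 → TB TB; X → X X2; X2 → S TA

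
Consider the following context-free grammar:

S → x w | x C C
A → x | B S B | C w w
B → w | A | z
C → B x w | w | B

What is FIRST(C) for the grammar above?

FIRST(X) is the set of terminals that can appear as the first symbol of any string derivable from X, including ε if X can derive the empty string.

We compute FIRST(C) using the standard algorithm.
FIRST(A) = {w, x, z}
FIRST(B) = {w, x, z}
FIRST(C) = {w, x, z}
FIRST(S) = {x}
Therefore, FIRST(C) = {w, x, z}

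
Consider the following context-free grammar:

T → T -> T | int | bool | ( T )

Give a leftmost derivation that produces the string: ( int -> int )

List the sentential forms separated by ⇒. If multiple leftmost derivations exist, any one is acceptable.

T ⇒ ( T ) ⇒ ( T -> T ) ⇒ ( int -> T ) ⇒ ( int -> int )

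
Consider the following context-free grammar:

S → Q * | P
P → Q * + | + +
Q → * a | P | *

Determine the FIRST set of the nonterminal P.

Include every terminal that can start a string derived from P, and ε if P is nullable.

We compute FIRST(P) using the standard algorithm.
FIRST(P) = {*, +}
FIRST(Q) = {*, +}
FIRST(S) = {*, +}
Therefore, FIRST(P) = {*, +}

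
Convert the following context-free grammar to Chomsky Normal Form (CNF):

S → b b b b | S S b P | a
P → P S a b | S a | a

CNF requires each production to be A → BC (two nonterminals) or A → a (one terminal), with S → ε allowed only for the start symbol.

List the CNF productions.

TB → b; S → a; TA → a; P → a; S → TB X0; X0 → TB X1; X1 → TB TB; S → S X2; X2 → S X3; X3 → TB P; P → P X4; X4 → S X5; X5 → TA TB; P → S TA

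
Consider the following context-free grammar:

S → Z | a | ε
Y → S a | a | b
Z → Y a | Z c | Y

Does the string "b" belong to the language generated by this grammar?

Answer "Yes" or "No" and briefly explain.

Yes - a valid derivation exists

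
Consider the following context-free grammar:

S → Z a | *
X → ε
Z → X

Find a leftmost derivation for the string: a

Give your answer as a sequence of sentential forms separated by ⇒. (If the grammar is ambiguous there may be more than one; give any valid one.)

S ⇒ Z a ⇒ X a ⇒ a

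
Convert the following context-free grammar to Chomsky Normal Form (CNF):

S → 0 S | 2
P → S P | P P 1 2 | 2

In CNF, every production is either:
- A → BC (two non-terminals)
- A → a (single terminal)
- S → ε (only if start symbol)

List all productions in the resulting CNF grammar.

T0 → 0; S → 2; T1 → 1; T2 → 2; P → 2; S → T0 S; P → S P; P → P X0; X0 → P X1; X1 → T1 T2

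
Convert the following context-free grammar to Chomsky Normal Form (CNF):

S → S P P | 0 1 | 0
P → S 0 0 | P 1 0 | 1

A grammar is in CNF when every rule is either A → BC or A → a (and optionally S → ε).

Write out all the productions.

T0 → 0; T1 → 1; S → 0; P → 1; S → S X0; X0 → P P; S → T0 T1; P → S X1; X1 → T0 T0; P → P X2; X2 → T1 T0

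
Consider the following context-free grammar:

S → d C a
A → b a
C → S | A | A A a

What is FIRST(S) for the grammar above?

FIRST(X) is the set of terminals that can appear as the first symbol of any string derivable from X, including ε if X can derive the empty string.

We compute FIRST(S) using the standard algorithm.
FIRST(A) = {b}
FIRST(C) = {b, d}
FIRST(S) = {d}
Therefore, FIRST(S) = {d}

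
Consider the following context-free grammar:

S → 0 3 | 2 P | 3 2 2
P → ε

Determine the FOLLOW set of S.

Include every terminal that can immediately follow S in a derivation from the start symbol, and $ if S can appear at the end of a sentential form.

We compute FOLLOW(S) using the standard algorithm.
FOLLOW(S) starts with {$}.
FIRST(P) = {ε}
FIRST(S) = {0, 2, 3}
FOLLOW(P) = {$}
FOLLOW(S) = {$}
Therefore, FOLLOW(S) = {$}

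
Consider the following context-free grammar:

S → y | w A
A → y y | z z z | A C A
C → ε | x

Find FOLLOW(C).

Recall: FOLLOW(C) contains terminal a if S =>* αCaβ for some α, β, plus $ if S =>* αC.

We compute FOLLOW(C) using the standard algorithm.
FOLLOW(S) starts with {$}.
FIRST(A) = {y, z}
FIRST(C) = {x, ε}
FIRST(S) = {w, y}
FOLLOW(A) = {$, x, y, z}
FOLLOW(C) = {y, z}
FOLLOW(S) = {$}
Therefore, FOLLOW(C) = {y, z}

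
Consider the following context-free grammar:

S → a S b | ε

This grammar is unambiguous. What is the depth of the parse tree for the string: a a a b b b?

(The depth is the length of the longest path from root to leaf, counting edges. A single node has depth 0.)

4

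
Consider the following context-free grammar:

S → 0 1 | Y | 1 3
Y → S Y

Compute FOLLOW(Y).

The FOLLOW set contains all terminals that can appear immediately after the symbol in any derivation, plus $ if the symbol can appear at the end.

We compute FOLLOW(Y) using the standard algorithm.
FOLLOW(S) starts with {$}.
FIRST(S) = {0, 1}
FIRST(Y) = {0, 1}
FOLLOW(S) = {$, 0, 1}
FOLLOW(Y) = {$, 0, 1}
Therefore, FOLLOW(Y) = {$, 0, 1}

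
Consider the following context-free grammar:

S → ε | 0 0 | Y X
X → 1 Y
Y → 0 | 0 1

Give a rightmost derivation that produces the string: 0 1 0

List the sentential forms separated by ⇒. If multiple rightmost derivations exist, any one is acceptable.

S ⇒ Y X ⇒ Y 1 Y ⇒ Y 1 0 ⇒ 0 1 0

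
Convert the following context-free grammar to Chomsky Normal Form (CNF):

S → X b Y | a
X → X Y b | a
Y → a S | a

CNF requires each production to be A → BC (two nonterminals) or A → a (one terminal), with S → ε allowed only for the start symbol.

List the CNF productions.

TB → b; S → a; X → a; TA → a; Y → a; S → X X0; X0 → TB Y; X → X X1; X1 → Y TB; Y → TA S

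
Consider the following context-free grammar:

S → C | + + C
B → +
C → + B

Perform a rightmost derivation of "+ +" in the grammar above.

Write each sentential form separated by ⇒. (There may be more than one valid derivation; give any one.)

S ⇒ C ⇒ + B ⇒ + +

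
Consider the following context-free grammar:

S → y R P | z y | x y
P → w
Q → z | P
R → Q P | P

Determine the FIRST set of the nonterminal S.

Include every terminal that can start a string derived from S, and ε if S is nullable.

We compute FIRST(S) using the standard algorithm.
FIRST(P) = {w}
FIRST(Q) = {w, z}
FIRST(R) = {w, z}
FIRST(S) = {x, y, z}
Therefore, FIRST(S) = {x, y, z}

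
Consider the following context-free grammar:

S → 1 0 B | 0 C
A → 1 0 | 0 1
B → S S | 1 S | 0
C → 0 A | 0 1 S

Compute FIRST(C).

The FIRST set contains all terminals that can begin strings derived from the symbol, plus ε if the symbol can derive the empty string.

We compute FIRST(C) using the standard algorithm.
FIRST(A) = {0, 1}
FIRST(B) = {0, 1}
FIRST(C) = {0}
FIRST(S) = {0, 1}
Therefore, FIRST(C) = {0}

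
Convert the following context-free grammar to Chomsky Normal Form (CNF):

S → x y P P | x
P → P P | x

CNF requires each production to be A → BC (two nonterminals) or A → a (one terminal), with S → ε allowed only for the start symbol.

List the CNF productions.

TX → x; TY → y; S → x; P → x; S → TX X0; X0 → TY X1; X1 → P P; P → P P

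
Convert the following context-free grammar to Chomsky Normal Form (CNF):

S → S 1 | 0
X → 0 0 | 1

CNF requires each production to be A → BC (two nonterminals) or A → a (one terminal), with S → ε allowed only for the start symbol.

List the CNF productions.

T1 → 1; S → 0; T0 → 0; X → 1; S → S T1; X → T0 T0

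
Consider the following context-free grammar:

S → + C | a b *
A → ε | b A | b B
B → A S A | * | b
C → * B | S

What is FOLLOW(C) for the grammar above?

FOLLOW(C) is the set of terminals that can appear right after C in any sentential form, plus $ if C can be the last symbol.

We compute FOLLOW(C) using the standard algorithm.
FOLLOW(S) starts with {$}.
FIRST(A) = {b, ε}
FIRST(B) = {*, +, a, b}
FIRST(C) = {*, +, a}
FIRST(S) = {+, a}
FOLLOW(A) = {$, +, a, b}
FOLLOW(B) = {$, +, a, b}
FOLLOW(C) = {$, +, a, b}
FOLLOW(S) = {$, +, a, b}
Therefore, FOLLOW(C) = {$, +, a, b}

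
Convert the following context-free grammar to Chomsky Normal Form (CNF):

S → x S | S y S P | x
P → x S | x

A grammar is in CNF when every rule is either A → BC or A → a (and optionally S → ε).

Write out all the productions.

TX → x; TY → y; S → x; P → x; S → TX S; S → S X0; X0 → TY X1; X1 → S P; P → TX S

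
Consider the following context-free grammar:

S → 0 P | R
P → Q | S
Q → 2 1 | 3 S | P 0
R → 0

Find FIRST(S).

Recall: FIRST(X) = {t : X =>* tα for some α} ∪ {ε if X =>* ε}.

We compute FIRST(S) using the standard algorithm.
FIRST(P) = {0, 2, 3}
FIRST(Q) = {0, 2, 3}
FIRST(R) = {0}
FIRST(S) = {0}
Therefore, FIRST(S) = {0}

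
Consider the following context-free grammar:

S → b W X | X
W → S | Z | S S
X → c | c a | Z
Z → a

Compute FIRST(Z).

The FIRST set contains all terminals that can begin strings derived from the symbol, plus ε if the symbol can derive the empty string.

We compute FIRST(Z) using the standard algorithm.
FIRST(S) = {a, b, c}
FIRST(W) = {a, b, c}
FIRST(X) = {a, c}
FIRST(Z) = {a}
Therefore, FIRST(Z) = {a}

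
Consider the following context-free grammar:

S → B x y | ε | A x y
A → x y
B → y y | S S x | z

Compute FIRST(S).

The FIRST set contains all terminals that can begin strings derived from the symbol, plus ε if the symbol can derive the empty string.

We compute FIRST(S) using the standard algorithm.
FIRST(A) = {x}
FIRST(B) = {x, y, z}
FIRST(S) = {x, y, z, ε}
Therefore, FIRST(S) = {x, y, z, ε}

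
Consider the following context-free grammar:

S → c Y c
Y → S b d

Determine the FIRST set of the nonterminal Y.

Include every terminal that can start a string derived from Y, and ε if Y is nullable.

We compute FIRST(Y) using the standard algorithm.
FIRST(S) = {c}
FIRST(Y) = {c}
Therefore, FIRST(Y) = {c}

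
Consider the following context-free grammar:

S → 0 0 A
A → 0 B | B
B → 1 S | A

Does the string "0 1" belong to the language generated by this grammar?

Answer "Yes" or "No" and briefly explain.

No - no valid derivation exists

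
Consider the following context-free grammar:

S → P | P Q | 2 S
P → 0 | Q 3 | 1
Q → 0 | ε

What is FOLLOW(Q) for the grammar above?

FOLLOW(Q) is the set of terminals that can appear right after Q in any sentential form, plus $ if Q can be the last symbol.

We compute FOLLOW(Q) using the standard algorithm.
FOLLOW(S) starts with {$}.
FIRST(P) = {0, 1, 3}
FIRST(Q) = {0, ε}
FIRST(S) = {0, 1, 2, 3}
FOLLOW(P) = {$, 0}
FOLLOW(Q) = {$, 3}
FOLLOW(S) = {$}
Therefore, FOLLOW(Q) = {$, 3}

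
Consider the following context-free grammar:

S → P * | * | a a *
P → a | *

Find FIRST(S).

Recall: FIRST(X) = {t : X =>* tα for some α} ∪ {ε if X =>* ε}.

We compute FIRST(S) using the standard algorithm.
FIRST(P) = {*, a}
FIRST(S) = {*, a}
Therefore, FIRST(S) = {*, a}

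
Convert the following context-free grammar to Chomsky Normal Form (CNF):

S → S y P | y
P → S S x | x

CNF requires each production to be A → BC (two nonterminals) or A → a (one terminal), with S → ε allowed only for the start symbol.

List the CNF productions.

TY → y; S → y; TX → x; P → x; S → S X0; X0 → TY P; P → S X1; X1 → S TX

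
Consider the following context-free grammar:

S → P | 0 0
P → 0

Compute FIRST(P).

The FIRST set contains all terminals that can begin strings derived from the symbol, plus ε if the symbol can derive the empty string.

We compute FIRST(P) using the standard algorithm.
FIRST(P) = {0}
FIRST(S) = {0}
Therefore, FIRST(P) = {0}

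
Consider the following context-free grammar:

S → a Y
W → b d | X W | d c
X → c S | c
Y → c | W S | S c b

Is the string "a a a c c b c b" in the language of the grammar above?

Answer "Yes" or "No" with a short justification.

Yes - a valid derivation exists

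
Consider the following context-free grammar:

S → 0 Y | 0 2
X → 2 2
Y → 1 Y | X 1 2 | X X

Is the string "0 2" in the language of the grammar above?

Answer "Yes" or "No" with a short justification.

Yes - a valid derivation exists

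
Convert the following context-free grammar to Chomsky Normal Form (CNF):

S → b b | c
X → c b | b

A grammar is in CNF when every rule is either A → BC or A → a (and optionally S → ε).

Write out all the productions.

TB → b; S → c; TC → c; X → b; S → TB TB; X → TC TB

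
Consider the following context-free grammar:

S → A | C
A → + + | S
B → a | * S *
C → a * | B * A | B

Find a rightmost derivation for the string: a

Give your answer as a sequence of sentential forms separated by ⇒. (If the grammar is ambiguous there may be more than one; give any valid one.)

S ⇒ C ⇒ B ⇒ a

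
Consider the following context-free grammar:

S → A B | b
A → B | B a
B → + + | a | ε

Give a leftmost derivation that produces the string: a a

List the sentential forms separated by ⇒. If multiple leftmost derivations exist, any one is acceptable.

S ⇒ A B ⇒ B a B ⇒ a B ⇒ a a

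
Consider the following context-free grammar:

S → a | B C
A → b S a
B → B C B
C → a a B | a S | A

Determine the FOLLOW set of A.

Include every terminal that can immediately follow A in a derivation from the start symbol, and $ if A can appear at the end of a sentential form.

We compute FOLLOW(A) using the standard algorithm.
FOLLOW(S) starts with {$}.
FIRST(A) = {b}
FIRST(B) = {}
FIRST(C) = {a, b}
FIRST(S) = {a}
FOLLOW(A) = {$, a}
FOLLOW(B) = {$, a, b}
FOLLOW(C) = {$, a}
FOLLOW(S) = {$, a}
Therefore, FOLLOW(A) = {$, a}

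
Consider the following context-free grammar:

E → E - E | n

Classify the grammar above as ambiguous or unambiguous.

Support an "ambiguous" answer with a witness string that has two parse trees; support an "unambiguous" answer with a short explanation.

Ambiguous - the string 'n - n - n - n' has two distinct parse trees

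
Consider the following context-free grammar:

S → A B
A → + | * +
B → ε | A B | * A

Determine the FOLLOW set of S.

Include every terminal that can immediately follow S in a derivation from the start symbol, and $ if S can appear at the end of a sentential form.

We compute FOLLOW(S) using the standard algorithm.
FOLLOW(S) starts with {$}.
FIRST(A) = {*, +}
FIRST(B) = {*, +, ε}
FIRST(S) = {*, +}
FOLLOW(A) = {$, *, +}
FOLLOW(B) = {$}
FOLLOW(S) = {$}
Therefore, FOLLOW(S) = {$}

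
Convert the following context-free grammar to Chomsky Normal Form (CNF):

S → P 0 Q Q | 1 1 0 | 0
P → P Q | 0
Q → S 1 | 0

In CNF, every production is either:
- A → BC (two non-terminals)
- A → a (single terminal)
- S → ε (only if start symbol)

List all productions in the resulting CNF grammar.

T0 → 0; T1 → 1; S → 0; P → 0; Q → 0; S → P X0; X0 → T0 X1; X1 → Q Q; S → T1 X2; X2 → T1 T0; P → P Q; Q → S T1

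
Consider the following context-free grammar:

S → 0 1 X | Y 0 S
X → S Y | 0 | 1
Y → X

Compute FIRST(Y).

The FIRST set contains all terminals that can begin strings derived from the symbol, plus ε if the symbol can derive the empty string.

We compute FIRST(Y) using the standard algorithm.
FIRST(S) = {0, 1}
FIRST(X) = {0, 1}
FIRST(Y) = {0, 1}
Therefore, FIRST(Y) = {0, 1}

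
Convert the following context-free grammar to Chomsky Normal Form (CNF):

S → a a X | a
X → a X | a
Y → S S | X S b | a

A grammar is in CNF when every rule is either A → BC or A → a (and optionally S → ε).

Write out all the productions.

TA → a; S → a; X → a; TB → b; Y → a; S → TA X0; X0 → TA X; X → TA X; Y → S S; Y → X X1; X1 → S TB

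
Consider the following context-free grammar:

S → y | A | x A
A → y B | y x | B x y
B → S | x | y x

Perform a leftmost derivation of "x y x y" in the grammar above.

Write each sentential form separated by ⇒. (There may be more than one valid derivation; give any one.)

S ⇒ x A ⇒ x B x y ⇒ x S x y ⇒ x y x y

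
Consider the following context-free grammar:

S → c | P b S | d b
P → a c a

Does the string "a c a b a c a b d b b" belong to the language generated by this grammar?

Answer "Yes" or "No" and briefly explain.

No - no valid derivation exists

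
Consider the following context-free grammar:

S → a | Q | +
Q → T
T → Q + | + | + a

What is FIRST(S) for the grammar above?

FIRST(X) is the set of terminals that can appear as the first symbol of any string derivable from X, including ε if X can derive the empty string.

We compute FIRST(S) using the standard algorithm.
FIRST(Q) = {+}
FIRST(S) = {+, a}
FIRST(T) = {+}
Therefore, FIRST(S) = {+, a}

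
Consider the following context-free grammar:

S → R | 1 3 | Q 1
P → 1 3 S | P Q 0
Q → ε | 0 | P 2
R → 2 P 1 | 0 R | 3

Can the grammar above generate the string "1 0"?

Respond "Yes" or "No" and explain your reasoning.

No - no valid derivation exists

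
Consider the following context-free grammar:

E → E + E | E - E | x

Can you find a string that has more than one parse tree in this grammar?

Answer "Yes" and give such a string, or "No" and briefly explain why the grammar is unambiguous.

Yes - the string 'x + x - x - x - x' has two distinct parse trees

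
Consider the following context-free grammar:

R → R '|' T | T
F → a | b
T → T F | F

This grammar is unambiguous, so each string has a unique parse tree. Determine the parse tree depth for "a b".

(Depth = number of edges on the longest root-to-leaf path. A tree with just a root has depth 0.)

4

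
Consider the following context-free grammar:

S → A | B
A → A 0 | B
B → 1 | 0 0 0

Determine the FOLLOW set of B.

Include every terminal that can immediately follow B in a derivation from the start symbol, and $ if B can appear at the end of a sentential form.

We compute FOLLOW(B) using the standard algorithm.
FOLLOW(S) starts with {$}.
FIRST(A) = {0, 1}
FIRST(B) = {0, 1}
FIRST(S) = {0, 1}
FOLLOW(A) = {$, 0}
FOLLOW(B) = {$, 0}
FOLLOW(S) = {$}
Therefore, FOLLOW(B) = {$, 0}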